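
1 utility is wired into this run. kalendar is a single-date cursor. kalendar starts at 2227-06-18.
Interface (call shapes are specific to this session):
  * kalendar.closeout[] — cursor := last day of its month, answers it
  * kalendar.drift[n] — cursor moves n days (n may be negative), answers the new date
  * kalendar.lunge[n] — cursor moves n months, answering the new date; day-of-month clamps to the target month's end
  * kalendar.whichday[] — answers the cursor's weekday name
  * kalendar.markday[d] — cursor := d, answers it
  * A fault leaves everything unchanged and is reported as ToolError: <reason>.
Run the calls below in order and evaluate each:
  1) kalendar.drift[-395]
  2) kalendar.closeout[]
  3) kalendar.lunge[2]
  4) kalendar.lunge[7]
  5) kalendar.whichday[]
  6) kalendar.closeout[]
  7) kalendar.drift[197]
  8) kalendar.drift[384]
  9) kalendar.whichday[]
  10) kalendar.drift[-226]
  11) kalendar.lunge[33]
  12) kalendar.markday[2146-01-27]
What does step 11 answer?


Answer: 2230-11-18

Derivation:
CALL kalendar.drift[-395]
RET  2226-05-19
CALL kalendar.closeout[]
RET  2226-05-31
CALL kalendar.lunge[2]
RET  2226-07-31
CALL kalendar.lunge[7]
RET  2227-02-28
CALL kalendar.whichday[]
RET  Wednesday
CALL kalendar.closeout[]
RET  2227-02-28
CALL kalendar.drift[197]
RET  2227-09-13
CALL kalendar.drift[384]
RET  2228-10-01
CALL kalendar.whichday[]
RET  Wednesday
CALL kalendar.drift[-226]
RET  2228-02-18
CALL kalendar.lunge[33]
RET  2230-11-18
CALL kalendar.markday[2146-01-27]
RET  2146-01-27


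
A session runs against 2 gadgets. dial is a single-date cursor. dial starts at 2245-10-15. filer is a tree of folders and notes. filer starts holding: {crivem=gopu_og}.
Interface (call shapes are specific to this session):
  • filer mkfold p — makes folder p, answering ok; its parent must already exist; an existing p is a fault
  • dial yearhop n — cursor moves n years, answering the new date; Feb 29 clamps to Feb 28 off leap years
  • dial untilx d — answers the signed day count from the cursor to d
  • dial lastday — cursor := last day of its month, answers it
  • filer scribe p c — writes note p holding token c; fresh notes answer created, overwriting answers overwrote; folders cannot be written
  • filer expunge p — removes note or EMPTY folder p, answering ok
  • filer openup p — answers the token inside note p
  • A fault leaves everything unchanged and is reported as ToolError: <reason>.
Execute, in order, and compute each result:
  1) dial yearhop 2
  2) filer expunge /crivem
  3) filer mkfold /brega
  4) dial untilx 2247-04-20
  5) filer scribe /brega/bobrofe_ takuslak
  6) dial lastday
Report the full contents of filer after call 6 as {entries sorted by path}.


I run dial yearhop using n: 2, which returns 2247-10-15.
Then filer expunge using p: /crivem, which returns ok.
Now I run filer mkfold using p: /brega: ok.
I use dial untilx using d: 2247-04-20, and see -178.
I run filer scribe using p: /brega/bobrofe_, c: takuslak, and observe created.
Next I call dial lastday(), and see 2247-10-31.

Answer: {brega/, brega/bobrofe_=takuslak}


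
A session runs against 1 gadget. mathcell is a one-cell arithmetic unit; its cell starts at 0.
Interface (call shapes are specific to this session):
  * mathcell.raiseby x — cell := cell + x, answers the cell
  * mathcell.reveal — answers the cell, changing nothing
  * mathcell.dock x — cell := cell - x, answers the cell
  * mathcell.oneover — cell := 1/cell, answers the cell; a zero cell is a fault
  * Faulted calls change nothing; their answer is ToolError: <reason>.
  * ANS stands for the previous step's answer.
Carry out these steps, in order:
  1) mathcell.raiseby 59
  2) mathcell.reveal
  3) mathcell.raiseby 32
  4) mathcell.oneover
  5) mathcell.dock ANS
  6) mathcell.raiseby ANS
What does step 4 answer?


Answer: 1/91

Derivation:
>>> mathcell.raiseby x→59
:: 59
>>> mathcell.reveal
:: 59
>>> mathcell.raiseby x→32
:: 91
>>> mathcell.oneover
:: 1/91
>>> mathcell.dock x→ANS
:: 0
>>> mathcell.raiseby x→ANS
:: 0


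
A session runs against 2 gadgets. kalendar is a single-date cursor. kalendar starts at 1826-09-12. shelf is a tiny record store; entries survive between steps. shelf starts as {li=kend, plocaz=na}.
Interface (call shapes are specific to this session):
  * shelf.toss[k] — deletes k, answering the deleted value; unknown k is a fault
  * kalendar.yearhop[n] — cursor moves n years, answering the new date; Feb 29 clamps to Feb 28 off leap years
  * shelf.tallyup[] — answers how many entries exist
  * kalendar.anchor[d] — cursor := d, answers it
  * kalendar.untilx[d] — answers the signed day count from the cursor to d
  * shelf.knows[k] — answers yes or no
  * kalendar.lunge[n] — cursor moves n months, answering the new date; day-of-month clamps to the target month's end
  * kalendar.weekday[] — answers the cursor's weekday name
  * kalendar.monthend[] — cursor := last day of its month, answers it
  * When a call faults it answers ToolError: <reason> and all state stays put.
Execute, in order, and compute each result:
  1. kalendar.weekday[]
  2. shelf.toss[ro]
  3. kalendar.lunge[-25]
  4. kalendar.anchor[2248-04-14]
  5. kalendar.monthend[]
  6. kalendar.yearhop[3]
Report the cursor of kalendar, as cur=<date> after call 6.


Answer: cur=2251-04-30

Derivation:
% 1. kalendar.weekday() == Tuesday
% 2. shelf.toss(k: ro) == ToolError: no such key ro
% 3. kalendar.lunge(n: -25) == 1824-08-12
% 4. kalendar.anchor(d: 2248-04-14) == 2248-04-14
% 5. kalendar.monthend() == 2248-04-30
% 6. kalendar.yearhop(n: 3) == 2251-04-30


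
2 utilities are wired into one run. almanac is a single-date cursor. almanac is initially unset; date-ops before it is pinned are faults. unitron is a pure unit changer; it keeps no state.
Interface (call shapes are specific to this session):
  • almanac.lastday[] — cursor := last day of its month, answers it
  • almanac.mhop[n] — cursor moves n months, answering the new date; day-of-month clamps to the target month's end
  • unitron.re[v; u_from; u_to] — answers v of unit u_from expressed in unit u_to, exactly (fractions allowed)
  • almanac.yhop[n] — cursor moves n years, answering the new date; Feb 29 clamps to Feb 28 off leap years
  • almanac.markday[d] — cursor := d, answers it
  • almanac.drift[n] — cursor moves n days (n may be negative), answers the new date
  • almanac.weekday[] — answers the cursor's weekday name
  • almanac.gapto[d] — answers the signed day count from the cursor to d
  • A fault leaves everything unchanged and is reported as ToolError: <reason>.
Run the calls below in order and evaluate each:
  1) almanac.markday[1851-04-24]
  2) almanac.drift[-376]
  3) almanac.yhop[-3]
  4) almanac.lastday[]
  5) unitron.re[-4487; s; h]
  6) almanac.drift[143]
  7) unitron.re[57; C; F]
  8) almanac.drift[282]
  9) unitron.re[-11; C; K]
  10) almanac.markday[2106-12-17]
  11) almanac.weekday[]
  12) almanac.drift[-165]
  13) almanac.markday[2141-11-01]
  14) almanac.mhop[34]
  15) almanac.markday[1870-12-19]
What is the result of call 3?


CALL almanac.markday[d: 1851-04-24]
RET  1851-04-24
CALL almanac.drift[n: -376]
RET  1850-04-13
CALL almanac.yhop[n: -3]
RET  1847-04-13
CALL almanac.lastday[]
RET  1847-04-30
CALL unitron.re[v: -4487; u_from: s; u_to: h]
RET  -4487/3600
CALL almanac.drift[n: 143]
RET  1847-09-20
CALL unitron.re[v: 57; u_from: C; u_to: F]
RET  673/5
CALL almanac.drift[n: 282]
RET  1848-06-28
CALL unitron.re[v: -11; u_from: C; u_to: K]
RET  5243/20
CALL almanac.markday[d: 2106-12-17]
RET  2106-12-17
CALL almanac.weekday[]
RET  Friday
CALL almanac.drift[n: -165]
RET  2106-07-05
CALL almanac.markday[d: 2141-11-01]
RET  2141-11-01
CALL almanac.mhop[n: 34]
RET  2144-09-01
CALL almanac.markday[d: 1870-12-19]
RET  1870-12-19

Answer: 1847-04-13


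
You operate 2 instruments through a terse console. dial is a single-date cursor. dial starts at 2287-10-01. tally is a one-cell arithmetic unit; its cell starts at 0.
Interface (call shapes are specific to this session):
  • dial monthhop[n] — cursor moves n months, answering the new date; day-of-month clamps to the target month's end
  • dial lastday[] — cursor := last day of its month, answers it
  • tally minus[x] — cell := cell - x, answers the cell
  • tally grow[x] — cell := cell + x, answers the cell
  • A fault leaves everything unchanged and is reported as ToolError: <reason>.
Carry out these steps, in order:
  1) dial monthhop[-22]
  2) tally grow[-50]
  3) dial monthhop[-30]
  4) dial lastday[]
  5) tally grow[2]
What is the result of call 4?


Answer: 2283-06-30

Derivation:
>> dial monthhop(n→-22)
<< 2285-12-01
>> tally grow(x→-50)
<< -50
>> dial monthhop(n→-30)
<< 2283-06-01
>> dial lastday()
<< 2283-06-30
>> tally grow(x→2)
<< -48


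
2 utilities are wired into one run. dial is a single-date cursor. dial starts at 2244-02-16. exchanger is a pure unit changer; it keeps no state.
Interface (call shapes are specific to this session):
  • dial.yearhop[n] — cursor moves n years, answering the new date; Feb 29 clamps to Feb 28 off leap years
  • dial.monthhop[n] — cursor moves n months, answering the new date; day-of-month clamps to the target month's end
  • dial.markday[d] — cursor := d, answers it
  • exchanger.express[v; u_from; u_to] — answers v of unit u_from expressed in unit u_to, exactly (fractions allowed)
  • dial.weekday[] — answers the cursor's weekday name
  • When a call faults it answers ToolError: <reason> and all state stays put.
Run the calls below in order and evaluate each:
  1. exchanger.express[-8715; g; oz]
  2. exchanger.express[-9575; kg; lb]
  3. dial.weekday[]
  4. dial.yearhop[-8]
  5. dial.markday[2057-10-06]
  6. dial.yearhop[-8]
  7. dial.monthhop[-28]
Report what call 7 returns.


-- 1. express(v: -8715, u_from: g, u_to: oz) ~> -1992000000/6479891
-- 2. express(v: -9575, u_from: kg, u_to: lb) ~> -957500000000/45359237
-- 3. weekday() ~> Friday
-- 4. yearhop(n: -8) ~> 2236-02-16
-- 5. markday(d: 2057-10-06) ~> 2057-10-06
-- 6. yearhop(n: -8) ~> 2049-10-06
-- 7. monthhop(n: -28) ~> 2047-06-06

Answer: 2047-06-06


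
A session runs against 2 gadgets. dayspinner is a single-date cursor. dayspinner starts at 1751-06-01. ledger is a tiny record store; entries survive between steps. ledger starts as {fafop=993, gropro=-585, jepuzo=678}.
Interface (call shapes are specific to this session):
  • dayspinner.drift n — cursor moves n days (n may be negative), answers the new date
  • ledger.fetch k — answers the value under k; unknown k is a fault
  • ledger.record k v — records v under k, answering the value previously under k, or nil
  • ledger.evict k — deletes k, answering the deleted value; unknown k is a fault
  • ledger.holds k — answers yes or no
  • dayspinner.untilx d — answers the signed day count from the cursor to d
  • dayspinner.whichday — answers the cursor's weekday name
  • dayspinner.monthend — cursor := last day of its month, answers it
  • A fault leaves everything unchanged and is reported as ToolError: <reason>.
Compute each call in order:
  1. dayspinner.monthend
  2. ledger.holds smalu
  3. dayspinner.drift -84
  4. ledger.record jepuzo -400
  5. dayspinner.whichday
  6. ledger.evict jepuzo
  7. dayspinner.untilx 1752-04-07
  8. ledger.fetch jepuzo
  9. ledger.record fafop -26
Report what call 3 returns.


% dayspinner.monthend
:: 1751-06-30
% ledger.holds k='smalu'
:: no
% dayspinner.drift n='-84'
:: 1751-04-07
% ledger.record k='jepuzo' v='-400'
:: 678
% dayspinner.whichday
:: Wednesday
% ledger.evict k='jepuzo'
:: -400
% dayspinner.untilx d='1752-04-07'
:: 366
% ledger.fetch k='jepuzo'
:: ToolError: no such key jepuzo
% ledger.record k='fafop' v='-26'
:: 993

Answer: 1751-04-07


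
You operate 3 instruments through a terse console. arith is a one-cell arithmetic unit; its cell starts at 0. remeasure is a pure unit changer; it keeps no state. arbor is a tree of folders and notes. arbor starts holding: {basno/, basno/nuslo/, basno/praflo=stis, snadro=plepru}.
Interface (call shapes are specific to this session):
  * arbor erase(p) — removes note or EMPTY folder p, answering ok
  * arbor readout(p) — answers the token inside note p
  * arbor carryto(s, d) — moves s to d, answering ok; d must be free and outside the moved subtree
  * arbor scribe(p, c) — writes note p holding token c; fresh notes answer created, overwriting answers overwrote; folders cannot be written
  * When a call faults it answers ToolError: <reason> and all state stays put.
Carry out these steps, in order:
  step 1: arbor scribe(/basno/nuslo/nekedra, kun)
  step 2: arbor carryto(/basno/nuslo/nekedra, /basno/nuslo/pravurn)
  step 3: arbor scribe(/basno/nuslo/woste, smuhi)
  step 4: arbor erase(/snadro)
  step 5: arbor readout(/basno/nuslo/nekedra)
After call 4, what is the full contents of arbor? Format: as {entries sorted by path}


Answer: {basno/, basno/nuslo/, basno/nuslo/pravurn=kun, basno/nuslo/woste=smuhi, basno/praflo=stis}

Derivation:
-> arbor scribe(p='/basno/nuslo/nekedra', c='kun')
<- created
-> arbor carryto(s='/basno/nuslo/nekedra', d='/basno/nuslo/pravurn')
<- ok
-> arbor scribe(p='/basno/nuslo/woste', c='smuhi')
<- created
-> arbor erase(p='/snadro')
<- ok
-> arbor readout(p='/basno/nuslo/nekedra')
<- ToolError: not found


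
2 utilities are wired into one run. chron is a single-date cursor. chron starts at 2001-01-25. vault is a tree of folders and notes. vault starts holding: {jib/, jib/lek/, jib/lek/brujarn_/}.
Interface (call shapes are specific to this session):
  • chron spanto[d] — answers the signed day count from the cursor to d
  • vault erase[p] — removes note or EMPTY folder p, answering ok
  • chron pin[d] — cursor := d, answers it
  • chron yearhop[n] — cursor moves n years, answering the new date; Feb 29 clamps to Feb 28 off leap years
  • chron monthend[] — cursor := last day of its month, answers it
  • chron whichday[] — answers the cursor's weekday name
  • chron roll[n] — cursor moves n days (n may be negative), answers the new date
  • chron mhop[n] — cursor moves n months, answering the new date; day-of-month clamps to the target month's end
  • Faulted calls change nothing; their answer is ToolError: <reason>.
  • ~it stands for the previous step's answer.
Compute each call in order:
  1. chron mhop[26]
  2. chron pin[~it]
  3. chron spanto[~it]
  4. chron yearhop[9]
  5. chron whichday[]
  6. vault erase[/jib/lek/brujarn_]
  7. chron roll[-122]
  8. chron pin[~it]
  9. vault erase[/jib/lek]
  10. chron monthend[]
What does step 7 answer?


! chron mhop(26) ~> 2003-03-25
! chron pin(~it) ~> 2003-03-25
! chron spanto(~it) ~> 0
! chron yearhop(9) ~> 2012-03-25
! chron whichday() ~> Sunday
! vault erase(/jib/lek/brujarn_) ~> ok
! chron roll(-122) ~> 2011-11-24
! chron pin(~it) ~> 2011-11-24
! vault erase(/jib/lek) ~> ok
! chron monthend() ~> 2011-11-30

Answer: 2011-11-24


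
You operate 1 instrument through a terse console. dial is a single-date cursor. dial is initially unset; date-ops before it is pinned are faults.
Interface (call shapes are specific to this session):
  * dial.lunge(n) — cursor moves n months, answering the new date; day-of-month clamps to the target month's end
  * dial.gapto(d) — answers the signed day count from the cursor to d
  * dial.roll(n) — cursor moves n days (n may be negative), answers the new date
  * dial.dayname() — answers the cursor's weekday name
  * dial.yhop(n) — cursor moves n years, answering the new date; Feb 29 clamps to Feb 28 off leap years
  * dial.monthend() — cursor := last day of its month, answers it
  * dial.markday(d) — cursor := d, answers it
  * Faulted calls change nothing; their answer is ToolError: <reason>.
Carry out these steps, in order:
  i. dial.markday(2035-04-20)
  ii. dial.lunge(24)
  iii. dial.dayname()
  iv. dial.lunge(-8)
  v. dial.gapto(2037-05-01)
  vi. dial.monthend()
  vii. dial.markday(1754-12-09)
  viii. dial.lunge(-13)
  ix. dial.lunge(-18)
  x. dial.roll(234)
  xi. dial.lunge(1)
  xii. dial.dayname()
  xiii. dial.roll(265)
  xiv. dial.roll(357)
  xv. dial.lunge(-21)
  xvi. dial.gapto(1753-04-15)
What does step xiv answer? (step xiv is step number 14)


I call dial.markday using d=2035-04-20, giving 2035-04-20.
I run dial.lunge using n=24, — result: 2037-04-20.
Using dial.dayname(), and observe Monday.
Then dial.lunge using n=-8: 2036-08-20.
I invoke dial.gapto using d=2037-05-01, giving 254.
Calling dial.monthend(), and see 2036-08-31.
Next I call dial.markday using d=1754-12-09, and see 1754-12-09.
I run dial.lunge using n=-13, and observe 1753-11-09.
I use dial.lunge using n=-18, and get 1752-05-09.
Using dial.roll using n=234, and get 1752-12-29.
Then dial.lunge using n=1, and observe 1753-01-29.
Next I call dial.dayname(), and get Monday.
Using dial.roll using n=265, and observe 1753-10-21.
Invoking dial.roll using n=357, which returns 1754-10-13.
Next I call dial.lunge using n=-21, — result: 1753-01-13.
I try dial.gapto using d=1753-04-15, and observe 92.

Answer: 1754-10-13


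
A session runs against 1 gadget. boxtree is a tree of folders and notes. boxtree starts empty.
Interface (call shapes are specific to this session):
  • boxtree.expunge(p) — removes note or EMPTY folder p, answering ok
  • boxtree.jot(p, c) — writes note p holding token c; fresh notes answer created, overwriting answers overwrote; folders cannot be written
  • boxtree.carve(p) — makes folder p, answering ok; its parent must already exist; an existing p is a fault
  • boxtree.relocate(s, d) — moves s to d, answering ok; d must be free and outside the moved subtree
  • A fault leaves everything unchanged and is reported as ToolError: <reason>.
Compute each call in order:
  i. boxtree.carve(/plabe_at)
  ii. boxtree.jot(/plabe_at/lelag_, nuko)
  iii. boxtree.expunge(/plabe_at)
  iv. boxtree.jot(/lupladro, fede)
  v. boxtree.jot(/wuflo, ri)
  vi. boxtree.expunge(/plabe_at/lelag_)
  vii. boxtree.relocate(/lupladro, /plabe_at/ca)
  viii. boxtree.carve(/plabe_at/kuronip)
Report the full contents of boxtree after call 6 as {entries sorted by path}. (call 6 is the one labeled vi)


Answer: {lupladro=fede, plabe_at/, wuflo=ri}

Derivation:
# boxtree.carve(p=/plabe_at) => ok
# boxtree.jot(p=/plabe_at/lelag_, c=nuko) => created
# boxtree.expunge(p=/plabe_at) => ToolError: not empty
# boxtree.jot(p=/lupladro, c=fede) => created
# boxtree.jot(p=/wuflo, c=ri) => created
# boxtree.expunge(p=/plabe_at/lelag_) => ok
# boxtree.relocate(s=/lupladro, d=/plabe_at/ca) => ok
# boxtree.carve(p=/plabe_at/kuronip) => ok


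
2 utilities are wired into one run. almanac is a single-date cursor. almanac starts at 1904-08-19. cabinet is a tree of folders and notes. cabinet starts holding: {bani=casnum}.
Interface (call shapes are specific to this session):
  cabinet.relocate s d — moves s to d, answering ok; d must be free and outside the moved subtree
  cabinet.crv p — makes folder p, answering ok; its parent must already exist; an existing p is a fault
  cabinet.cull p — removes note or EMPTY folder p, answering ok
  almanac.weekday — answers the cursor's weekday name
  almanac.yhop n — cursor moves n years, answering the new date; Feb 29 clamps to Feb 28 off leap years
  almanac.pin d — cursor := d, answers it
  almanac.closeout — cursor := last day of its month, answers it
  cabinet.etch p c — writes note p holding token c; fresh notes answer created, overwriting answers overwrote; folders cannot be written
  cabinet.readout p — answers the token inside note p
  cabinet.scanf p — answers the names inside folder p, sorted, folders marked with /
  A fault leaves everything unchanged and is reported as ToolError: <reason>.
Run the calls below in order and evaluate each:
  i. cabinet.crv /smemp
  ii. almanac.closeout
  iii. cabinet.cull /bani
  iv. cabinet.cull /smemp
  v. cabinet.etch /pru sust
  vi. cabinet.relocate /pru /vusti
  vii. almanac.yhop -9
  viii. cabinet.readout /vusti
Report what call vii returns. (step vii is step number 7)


Act: cabinet.crv[p='/smemp']
Obs: ok
Act: almanac.closeout[]
Obs: 1904-08-31
Act: cabinet.cull[p='/bani']
Obs: ok
Act: cabinet.cull[p='/smemp']
Obs: ok
Act: cabinet.etch[p='/pru'; c='sust']
Obs: created
Act: cabinet.relocate[s='/pru'; d='/vusti']
Obs: ok
Act: almanac.yhop[n='-9']
Obs: 1895-08-31
Act: cabinet.readout[p='/vusti']
Obs: sust

Answer: 1895-08-31


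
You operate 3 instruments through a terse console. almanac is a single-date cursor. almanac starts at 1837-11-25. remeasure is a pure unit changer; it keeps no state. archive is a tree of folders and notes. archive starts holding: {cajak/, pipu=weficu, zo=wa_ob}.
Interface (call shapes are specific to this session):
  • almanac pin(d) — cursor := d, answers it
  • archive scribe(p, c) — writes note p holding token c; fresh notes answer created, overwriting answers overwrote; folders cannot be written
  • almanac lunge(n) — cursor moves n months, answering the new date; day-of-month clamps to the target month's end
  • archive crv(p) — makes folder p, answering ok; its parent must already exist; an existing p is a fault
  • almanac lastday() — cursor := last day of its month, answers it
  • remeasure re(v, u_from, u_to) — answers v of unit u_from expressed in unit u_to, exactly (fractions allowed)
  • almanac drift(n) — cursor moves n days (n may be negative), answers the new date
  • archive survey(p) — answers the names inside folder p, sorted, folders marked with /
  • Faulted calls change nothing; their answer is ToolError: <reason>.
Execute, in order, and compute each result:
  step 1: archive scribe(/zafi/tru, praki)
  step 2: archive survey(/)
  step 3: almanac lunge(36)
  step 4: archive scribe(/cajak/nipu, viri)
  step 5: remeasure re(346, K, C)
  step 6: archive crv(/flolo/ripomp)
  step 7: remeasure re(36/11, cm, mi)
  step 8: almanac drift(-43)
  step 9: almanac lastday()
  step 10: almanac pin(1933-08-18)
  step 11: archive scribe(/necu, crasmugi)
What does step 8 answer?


Answer: 1840-10-13

Derivation:
→ archive scribe(p→/zafi/tru, c→praki)
← ToolError: no parent
→ archive survey(p→/)
← [cajak/, pipu, zo]
→ almanac lunge(n→36)
← 1840-11-25
→ archive scribe(p→/cajak/nipu, c→viri)
← created
→ remeasure re(v→346, u_from→K, u_to→C)
← 1457/20
→ archive crv(p→/flolo/ripomp)
← ToolError: no parent
→ remeasure re(v→36/11, u_from→cm, u_to→mi)
← 5/245872
→ almanac drift(n→-43)
← 1840-10-13
→ almanac lastday()
← 1840-10-31
→ almanac pin(d→1933-08-18)
← 1933-08-18
→ archive scribe(p→/necu, c→crasmugi)
← created


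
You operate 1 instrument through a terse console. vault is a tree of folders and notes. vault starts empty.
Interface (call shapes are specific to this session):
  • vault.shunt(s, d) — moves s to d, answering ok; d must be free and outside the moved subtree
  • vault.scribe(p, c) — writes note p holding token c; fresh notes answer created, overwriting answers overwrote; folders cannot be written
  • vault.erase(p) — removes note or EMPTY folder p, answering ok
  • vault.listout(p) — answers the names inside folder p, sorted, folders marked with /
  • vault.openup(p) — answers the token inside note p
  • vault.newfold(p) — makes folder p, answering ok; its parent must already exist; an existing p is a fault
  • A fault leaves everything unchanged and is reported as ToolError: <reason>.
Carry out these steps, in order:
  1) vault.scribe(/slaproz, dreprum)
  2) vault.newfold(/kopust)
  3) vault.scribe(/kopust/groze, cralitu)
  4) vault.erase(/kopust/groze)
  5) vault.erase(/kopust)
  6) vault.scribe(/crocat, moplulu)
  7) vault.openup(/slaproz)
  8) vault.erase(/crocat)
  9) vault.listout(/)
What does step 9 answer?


Answer: [slaproz]

Derivation:
Using vault.scribe with p=/slaproz, c=dreprum, — result: created.
I try vault.newfold with p=/kopust, and see ok.
I try vault.scribe with p=/kopust/groze, c=cralitu, and see created.
Calling vault.erase with p=/kopust/groze, → ok.
Next I call vault.erase with p=/kopust, and see ok.
Using vault.scribe with p=/crocat, c=moplulu, yielding created.
I use vault.openup with p=/slaproz, → dreprum.
I run vault.erase with p=/crocat, which returns ok.
I try vault.listout with p=/, yielding [slaproz].


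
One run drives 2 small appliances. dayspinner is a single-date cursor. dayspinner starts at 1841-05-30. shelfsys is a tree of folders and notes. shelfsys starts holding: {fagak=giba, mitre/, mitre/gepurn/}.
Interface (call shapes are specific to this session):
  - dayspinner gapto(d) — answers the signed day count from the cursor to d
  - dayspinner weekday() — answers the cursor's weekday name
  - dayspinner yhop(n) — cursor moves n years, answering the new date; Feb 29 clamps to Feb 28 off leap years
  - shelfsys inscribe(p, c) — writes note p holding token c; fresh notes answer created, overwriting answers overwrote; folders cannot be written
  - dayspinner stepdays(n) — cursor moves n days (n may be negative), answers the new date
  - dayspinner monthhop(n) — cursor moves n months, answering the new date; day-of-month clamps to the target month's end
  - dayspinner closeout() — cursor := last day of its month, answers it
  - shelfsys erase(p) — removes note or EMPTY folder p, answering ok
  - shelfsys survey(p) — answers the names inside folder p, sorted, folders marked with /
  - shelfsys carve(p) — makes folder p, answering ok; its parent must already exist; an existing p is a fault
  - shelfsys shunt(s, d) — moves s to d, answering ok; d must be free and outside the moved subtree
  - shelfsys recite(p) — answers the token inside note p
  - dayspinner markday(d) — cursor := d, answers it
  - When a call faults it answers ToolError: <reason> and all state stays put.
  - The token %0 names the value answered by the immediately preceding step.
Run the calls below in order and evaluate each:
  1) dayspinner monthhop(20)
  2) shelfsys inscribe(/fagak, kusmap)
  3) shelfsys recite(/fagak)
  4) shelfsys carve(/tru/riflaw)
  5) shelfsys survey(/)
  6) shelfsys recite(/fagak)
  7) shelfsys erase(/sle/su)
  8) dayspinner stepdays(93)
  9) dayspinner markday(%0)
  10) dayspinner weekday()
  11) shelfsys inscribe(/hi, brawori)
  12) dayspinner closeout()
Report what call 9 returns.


Answer: 1843-05-03

Derivation:
% dayspinner monthhop n='20'
  1843-01-30
% shelfsys inscribe p='/fagak' c='kusmap'
  overwrote
% shelfsys recite p='/fagak'
  kusmap
% shelfsys carve p='/tru/riflaw'
  ToolError: no parent
% shelfsys survey p='/'
  [fagak, mitre/]
% shelfsys recite p='/fagak'
  kusmap
% shelfsys erase p='/sle/su'
  ToolError: not found
% dayspinner stepdays n='93'
  1843-05-03
% dayspinner markday d='%0'
  1843-05-03
% dayspinner weekday
  Wednesday
% shelfsys inscribe p='/hi' c='brawori'
  created
% dayspinner closeout
  1843-05-31


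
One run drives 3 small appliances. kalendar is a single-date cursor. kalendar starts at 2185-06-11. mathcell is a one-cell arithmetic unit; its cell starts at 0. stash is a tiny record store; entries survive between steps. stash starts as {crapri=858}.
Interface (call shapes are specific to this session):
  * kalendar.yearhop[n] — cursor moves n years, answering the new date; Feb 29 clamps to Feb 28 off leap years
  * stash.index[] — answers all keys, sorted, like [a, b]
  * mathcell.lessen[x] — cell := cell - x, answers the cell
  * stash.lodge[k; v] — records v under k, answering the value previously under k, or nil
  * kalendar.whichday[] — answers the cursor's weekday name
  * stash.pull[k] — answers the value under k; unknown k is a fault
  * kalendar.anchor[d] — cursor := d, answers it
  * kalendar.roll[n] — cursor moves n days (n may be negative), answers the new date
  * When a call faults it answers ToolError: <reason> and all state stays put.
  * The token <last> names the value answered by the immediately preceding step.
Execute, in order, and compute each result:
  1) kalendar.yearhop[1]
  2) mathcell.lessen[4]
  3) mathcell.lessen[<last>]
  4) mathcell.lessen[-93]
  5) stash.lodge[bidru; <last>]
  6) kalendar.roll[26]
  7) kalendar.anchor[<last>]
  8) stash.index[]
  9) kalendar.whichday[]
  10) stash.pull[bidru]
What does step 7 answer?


Answer: 2186-07-07

Derivation:
I use yearhop with n='1', which returns 2186-06-11.
Calling lessen with x='4', → -4.
Now I run lessen with x='<last>', yielding 0.
I call lessen with x='-93', which returns 93.
Then lodge with k='bidru', v='<last>', and see nil.
Then roll with n='26', → 2186-07-07.
Next I call anchor with d='<last>': 2186-07-07.
Next I call index(), and observe [bidru, crapri].
I call whichday, giving Friday.
Then pull with k='bidru', and get 93.


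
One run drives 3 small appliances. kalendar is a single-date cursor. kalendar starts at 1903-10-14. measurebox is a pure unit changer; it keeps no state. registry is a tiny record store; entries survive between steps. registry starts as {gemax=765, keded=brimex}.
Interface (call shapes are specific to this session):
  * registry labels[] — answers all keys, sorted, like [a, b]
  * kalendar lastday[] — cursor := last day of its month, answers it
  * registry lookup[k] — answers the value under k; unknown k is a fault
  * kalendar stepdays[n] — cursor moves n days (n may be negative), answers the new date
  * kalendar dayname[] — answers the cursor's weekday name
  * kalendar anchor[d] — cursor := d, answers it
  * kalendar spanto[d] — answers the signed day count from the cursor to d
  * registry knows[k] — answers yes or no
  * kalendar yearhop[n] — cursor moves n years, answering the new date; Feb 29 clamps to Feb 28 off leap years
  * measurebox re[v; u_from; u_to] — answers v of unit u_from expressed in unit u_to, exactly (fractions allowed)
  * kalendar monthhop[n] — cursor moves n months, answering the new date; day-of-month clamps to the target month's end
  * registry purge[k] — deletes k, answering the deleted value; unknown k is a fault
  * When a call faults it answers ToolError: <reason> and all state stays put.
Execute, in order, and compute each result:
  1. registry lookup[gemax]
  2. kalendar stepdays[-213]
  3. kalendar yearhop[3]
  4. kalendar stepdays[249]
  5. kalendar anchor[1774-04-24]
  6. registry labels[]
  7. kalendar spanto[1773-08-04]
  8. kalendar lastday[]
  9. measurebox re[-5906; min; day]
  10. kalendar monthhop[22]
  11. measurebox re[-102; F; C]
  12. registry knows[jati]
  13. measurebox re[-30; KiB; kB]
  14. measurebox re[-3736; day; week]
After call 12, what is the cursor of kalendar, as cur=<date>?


Answer: cur=1776-02-29

Derivation:
Invoking registry lookup(k=gemax), — result: 765.
I invoke kalendar stepdays(n=-213), which returns 1903-03-15.
Next I call kalendar yearhop(n=3), → 1906-03-15.
Invoking kalendar stepdays(n=249): 1906-11-19.
I use kalendar anchor(d=1774-04-24), and get 1774-04-24.
Calling registry labels(), yielding [gemax, keded].
I use kalendar spanto(d=1773-08-04), and observe -263.
Invoking kalendar lastday(), — result: 1774-04-30.
Invoking measurebox re(v=-5906, u_from=min, u_to=day), which returns -2953/720.
Invoking kalendar monthhop(n=22): 1776-02-29.
Invoking measurebox re(v=-102, u_from=F, u_to=C), → -670/9.
I call registry knows(k=jati): no.
Then measurebox re(v=-30, u_from=KiB, u_to=kB), and see -768/25.
Using measurebox re(v=-3736, u_from=day, u_to=week), giving -3736/7.


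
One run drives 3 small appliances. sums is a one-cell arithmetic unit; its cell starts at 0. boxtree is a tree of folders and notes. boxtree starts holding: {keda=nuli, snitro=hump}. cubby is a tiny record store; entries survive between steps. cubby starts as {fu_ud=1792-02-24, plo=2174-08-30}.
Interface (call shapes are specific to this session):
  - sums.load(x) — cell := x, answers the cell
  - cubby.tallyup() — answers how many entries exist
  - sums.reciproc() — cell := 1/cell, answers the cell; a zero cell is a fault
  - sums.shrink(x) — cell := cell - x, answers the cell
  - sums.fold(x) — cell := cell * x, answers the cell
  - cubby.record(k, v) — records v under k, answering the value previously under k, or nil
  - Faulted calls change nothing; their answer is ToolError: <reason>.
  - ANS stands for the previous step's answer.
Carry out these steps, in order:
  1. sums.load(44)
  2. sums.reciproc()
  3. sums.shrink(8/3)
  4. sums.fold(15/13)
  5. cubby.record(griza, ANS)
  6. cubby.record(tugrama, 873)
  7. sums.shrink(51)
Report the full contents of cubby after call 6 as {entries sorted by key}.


Act: load[44]
Obs: 44
Act: reciproc[]
Obs: 1/44
Act: shrink[8/3]
Obs: -349/132
Act: fold[15/13]
Obs: -1745/572
Act: record[griza; ANS]
Obs: nil
Act: record[tugrama; 873]
Obs: nil
Act: shrink[51]
Obs: -30917/572

Answer: {fu_ud=1792-02-24, griza=-1745/572, plo=2174-08-30, tugrama=873}


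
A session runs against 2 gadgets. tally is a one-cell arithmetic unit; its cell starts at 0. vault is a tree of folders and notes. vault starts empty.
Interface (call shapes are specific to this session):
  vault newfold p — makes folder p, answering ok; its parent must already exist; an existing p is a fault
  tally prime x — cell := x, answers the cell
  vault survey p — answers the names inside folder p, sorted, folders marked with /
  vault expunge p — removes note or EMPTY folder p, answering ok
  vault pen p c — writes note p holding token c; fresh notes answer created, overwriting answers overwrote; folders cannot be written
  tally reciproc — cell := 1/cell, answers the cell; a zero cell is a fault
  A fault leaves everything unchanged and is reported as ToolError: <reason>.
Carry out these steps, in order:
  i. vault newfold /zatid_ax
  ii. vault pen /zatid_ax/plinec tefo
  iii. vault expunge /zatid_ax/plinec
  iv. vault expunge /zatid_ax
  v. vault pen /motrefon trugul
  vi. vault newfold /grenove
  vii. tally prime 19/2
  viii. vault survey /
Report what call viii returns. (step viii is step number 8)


Answer: [grenove/, motrefon]

Derivation:
// vault newfold(p: /zatid_ax) => ok
// vault pen(p: /zatid_ax/plinec, c: tefo) => created
// vault expunge(p: /zatid_ax/plinec) => ok
// vault expunge(p: /zatid_ax) => ok
// vault pen(p: /motrefon, c: trugul) => created
// vault newfold(p: /grenove) => ok
// tally prime(x: 19/2) => 19/2
// vault survey(p: /) => [grenove/, motrefon]


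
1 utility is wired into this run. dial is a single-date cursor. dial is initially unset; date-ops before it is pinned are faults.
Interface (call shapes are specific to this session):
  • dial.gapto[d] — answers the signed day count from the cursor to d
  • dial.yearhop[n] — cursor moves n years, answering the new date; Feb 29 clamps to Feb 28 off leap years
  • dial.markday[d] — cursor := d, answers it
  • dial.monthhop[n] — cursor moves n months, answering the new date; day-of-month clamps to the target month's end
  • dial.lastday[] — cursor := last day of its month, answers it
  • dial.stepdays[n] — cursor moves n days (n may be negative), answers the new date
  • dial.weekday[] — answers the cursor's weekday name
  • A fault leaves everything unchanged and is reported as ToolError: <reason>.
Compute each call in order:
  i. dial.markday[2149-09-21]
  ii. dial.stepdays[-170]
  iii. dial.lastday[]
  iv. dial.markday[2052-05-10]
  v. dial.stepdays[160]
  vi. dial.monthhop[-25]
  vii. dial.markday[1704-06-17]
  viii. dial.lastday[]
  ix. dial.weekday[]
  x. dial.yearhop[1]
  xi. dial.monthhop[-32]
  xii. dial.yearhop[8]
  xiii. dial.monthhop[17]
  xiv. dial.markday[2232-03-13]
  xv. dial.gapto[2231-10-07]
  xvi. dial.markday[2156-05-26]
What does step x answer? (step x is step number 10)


$ markday 2149-09-21
:: 2149-09-21
$ stepdays -170
:: 2149-04-04
$ lastday
:: 2149-04-30
$ markday 2052-05-10
:: 2052-05-10
$ stepdays 160
:: 2052-10-17
$ monthhop -25
:: 2050-09-17
$ markday 1704-06-17
:: 1704-06-17
$ lastday
:: 1704-06-30
$ weekday
:: Monday
$ yearhop 1
:: 1705-06-30
$ monthhop -32
:: 1702-10-30
$ yearhop 8
:: 1710-10-30
$ monthhop 17
:: 1712-03-30
$ markday 2232-03-13
:: 2232-03-13
$ gapto 2231-10-07
:: -158
$ markday 2156-05-26
:: 2156-05-26

Answer: 1705-06-30


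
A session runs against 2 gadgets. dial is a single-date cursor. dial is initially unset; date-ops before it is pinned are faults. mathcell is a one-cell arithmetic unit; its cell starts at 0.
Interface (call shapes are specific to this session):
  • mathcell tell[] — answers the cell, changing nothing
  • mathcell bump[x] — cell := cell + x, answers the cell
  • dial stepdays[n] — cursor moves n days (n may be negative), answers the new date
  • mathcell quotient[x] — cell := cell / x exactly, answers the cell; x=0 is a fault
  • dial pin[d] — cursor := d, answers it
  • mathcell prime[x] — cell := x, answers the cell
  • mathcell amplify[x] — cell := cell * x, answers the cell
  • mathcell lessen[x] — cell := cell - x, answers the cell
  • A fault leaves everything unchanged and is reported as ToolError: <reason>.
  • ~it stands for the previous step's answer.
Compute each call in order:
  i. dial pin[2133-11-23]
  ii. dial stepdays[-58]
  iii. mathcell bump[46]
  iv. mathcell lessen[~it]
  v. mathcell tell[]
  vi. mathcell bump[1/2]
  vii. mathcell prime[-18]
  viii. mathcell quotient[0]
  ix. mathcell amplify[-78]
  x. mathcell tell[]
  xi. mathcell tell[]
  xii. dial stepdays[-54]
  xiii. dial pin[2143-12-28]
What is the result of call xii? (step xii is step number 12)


I run dial pin(d=2133-11-23), — result: 2133-11-23.
I invoke dial stepdays(n=-58), giving 2133-09-26.
I try mathcell bump(x=46): 46.
I call mathcell lessen(x=~it), → 0.
Using mathcell tell(), and observe 0.
Now I run mathcell bump(x=1/2), and get 1/2.
I invoke mathcell prime(x=-18), yielding -18.
Using mathcell quotient(x=0), and see ToolError: division by zero.
Invoking mathcell amplify(x=-78), which returns 1404.
Using mathcell tell: 1404.
I invoke mathcell tell, and get 1404.
I use dial stepdays(n=-54): 2133-08-03.
I use dial pin(d=2143-12-28), yielding 2143-12-28.

Answer: 2133-08-03


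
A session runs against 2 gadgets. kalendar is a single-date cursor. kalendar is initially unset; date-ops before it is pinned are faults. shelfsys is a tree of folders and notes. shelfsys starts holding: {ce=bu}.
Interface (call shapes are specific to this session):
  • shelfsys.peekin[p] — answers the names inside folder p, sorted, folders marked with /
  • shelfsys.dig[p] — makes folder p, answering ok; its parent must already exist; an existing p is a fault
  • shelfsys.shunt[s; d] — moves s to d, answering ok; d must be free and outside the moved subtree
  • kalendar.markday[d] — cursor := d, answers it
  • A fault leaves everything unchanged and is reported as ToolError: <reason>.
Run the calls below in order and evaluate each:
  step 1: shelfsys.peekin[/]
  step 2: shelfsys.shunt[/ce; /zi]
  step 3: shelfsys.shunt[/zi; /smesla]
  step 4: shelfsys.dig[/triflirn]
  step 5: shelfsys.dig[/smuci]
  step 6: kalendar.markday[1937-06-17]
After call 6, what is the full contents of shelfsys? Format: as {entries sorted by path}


==> shelfsys.peekin(p='/')
<== [ce]
==> shelfsys.shunt(s='/ce', d='/zi')
<== ok
==> shelfsys.shunt(s='/zi', d='/smesla')
<== ok
==> shelfsys.dig(p='/triflirn')
<== ok
==> shelfsys.dig(p='/smuci')
<== ok
==> kalendar.markday(d='1937-06-17')
<== 1937-06-17

Answer: {smesla=bu, smuci/, triflirn/}


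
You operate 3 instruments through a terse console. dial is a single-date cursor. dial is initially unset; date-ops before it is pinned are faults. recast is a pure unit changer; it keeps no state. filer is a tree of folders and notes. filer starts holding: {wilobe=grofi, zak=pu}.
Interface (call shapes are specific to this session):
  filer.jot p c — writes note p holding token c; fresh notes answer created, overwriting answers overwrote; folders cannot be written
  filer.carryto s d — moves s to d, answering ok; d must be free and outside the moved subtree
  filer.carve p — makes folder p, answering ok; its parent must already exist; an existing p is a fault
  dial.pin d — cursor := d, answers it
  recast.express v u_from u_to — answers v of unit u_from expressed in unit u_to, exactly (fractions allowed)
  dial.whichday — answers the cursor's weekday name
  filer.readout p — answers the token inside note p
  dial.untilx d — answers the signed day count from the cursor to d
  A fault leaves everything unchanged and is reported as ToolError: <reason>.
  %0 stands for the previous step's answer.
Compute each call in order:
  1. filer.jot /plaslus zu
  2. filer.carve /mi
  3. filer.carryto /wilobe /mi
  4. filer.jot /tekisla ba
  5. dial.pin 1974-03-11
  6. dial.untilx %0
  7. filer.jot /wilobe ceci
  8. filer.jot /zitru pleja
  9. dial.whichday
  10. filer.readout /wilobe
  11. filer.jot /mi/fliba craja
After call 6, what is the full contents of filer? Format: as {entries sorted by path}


Answer: {mi/, plaslus=zu, tekisla=ba, wilobe=grofi, zak=pu}

Derivation:
% jot p=/plaslus c=zu
:: created
% carve p=/mi
:: ok
% carryto s=/wilobe d=/mi
:: ToolError: exists
% jot p=/tekisla c=ba
:: created
% pin d=1974-03-11
:: 1974-03-11
% untilx d=%0
:: 0
% jot p=/wilobe c=ceci
:: overwrote
% jot p=/zitru c=pleja
:: created
% whichday
:: Monday
% readout p=/wilobe
:: ceci
% jot p=/mi/fliba c=craja
:: created
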